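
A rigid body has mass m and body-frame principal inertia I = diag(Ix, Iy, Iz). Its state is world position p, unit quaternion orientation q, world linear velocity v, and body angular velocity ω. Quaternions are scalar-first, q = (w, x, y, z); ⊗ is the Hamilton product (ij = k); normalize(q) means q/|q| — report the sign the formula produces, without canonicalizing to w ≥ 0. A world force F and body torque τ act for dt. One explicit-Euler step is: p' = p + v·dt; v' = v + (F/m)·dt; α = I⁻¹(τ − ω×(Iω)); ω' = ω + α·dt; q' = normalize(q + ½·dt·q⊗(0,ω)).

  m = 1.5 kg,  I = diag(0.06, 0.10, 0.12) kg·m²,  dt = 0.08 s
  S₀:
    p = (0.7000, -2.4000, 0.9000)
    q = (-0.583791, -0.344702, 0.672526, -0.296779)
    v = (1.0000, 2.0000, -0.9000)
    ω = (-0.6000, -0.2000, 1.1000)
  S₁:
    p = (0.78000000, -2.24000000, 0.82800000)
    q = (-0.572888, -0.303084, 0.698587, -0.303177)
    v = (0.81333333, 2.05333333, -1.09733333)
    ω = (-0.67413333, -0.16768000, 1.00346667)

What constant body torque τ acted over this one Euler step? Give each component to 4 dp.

ω₁ − ω₀ = (-0.07413333, 0.03232000, -0.09653333)
τ = I·(Δω/dt) + ω₀×(Iω₀) = (-0.0600, 0.0800, -0.1400)

τ = (-0.0600, 0.0800, -0.1400)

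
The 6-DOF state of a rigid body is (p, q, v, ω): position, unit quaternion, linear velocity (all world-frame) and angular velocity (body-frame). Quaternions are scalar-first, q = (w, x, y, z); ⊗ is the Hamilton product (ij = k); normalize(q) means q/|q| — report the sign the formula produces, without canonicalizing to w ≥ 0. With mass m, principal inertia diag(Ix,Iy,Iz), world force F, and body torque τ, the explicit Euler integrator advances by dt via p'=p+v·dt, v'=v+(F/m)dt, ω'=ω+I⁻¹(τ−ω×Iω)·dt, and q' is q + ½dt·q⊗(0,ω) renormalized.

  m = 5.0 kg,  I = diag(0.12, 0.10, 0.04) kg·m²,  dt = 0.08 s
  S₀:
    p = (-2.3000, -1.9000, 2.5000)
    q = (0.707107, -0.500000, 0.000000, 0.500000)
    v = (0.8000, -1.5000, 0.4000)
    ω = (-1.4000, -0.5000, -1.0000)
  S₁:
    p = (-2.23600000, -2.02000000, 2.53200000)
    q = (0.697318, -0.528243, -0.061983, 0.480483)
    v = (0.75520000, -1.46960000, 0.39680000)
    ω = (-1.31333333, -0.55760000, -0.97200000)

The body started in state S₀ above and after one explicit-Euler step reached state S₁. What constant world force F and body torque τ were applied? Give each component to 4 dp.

rate change Δω = (0.08666667, -0.05760000, 0.02800000)
applied torque τ = (0.1000, 0.0400, 0.0000)
velocity change Δv = (-0.04480000, 0.03040000, -0.00320000)
F = m·Δv/dt = (-2.8000, 1.9000, -0.2000)

F = (-2.8000, 1.9000, -0.2000)
τ = (0.1000, 0.0400, 0.0000)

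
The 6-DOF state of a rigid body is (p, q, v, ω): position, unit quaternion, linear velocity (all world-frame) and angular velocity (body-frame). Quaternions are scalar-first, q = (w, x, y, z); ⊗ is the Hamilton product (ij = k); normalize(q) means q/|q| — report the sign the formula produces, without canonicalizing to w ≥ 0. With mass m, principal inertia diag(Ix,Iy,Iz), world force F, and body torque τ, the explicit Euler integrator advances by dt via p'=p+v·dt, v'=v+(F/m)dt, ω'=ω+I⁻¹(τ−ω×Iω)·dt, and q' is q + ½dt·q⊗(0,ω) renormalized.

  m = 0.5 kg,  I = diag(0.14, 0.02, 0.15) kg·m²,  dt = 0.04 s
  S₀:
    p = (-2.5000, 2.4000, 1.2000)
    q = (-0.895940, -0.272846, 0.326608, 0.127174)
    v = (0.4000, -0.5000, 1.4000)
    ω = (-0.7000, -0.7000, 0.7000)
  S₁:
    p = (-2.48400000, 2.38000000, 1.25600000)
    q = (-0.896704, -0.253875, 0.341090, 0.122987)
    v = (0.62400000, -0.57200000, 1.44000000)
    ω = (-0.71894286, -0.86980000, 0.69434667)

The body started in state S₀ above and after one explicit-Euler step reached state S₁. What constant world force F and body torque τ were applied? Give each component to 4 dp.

rate change Δω = (-0.01894286, -0.16980000, -0.00565333)
I·α + gyro = (-0.1300, -0.0800, -0.0800)
v₁ − v₀ = (0.22400000, -0.07200000, 0.04000000)
m·(v₁−v₀)/dt = (2.8000, -0.9000, 0.5000)

F = (2.8000, -0.9000, 0.5000)
τ = (-0.1300, -0.0800, -0.0800)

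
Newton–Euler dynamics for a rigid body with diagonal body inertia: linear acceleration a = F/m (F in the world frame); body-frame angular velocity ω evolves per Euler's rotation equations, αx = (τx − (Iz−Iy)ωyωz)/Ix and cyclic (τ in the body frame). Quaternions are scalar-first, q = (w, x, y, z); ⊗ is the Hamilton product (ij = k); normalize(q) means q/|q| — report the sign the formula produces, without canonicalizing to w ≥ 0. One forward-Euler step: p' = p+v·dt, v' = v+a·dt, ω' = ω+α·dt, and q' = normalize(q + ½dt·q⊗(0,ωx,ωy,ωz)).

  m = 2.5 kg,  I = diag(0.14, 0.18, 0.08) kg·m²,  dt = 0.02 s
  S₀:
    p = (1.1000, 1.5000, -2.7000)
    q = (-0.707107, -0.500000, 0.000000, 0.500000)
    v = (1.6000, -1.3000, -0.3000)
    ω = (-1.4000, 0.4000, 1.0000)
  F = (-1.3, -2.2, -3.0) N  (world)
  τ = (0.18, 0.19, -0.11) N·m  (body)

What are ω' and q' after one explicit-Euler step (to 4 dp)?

ω' = (-1.3686, 0.4304, 0.9781)
q' = (-0.7190, -0.4920, -0.0048, 0.4909)

precession coupling ω×(Iω) = (-0.0400, -0.0840, -0.0224)
α = I⁻¹(τ − ω×Iω) = (1.5714, 1.5222, -1.0950)
new body rate ω' = (-1.3686, 0.4304, 0.9781)
q⊗(0,ω) = (-1.2000000, 0.7899498, -0.4828428, -0.9071070)
q' = normalize(q + ½dt·q⊗(0,ω)) = (-0.7190, -0.4920, -0.0048, 0.4909)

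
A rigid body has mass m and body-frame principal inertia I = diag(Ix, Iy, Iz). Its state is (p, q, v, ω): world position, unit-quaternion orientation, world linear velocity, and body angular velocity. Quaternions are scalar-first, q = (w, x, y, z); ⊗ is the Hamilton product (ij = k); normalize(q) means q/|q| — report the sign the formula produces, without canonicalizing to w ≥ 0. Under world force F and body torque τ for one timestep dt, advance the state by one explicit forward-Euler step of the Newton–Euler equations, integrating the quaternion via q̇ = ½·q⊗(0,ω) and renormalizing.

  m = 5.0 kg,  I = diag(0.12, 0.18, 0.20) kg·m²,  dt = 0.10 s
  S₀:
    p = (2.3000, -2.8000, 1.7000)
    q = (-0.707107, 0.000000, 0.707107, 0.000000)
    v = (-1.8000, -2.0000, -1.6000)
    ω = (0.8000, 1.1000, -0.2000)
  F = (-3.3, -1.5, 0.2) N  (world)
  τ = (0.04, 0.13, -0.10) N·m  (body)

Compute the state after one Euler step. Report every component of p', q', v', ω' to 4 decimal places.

a = (-0.6600, -0.3000, 0.0400)
new position p' = (2.1200, -3.0000, 1.5400)
new velocity v' = (-1.8660, -2.0300, -1.5960)
gyro term ω×Iω = (-0.0044, 0.0128, 0.0528)
α = I⁻¹(τ − ω×Iω) = (0.3700, 0.6511, -0.7640)
ω' = ω + α·dt = (0.8370, 1.1651, -0.2764)
q⊗(0,ω) = (-0.7778177, -0.7071070, -0.7778177, -0.4242642)
q' = normalize(q + ½dt·q⊗(0,ω)) = (-0.7442, -0.0353, 0.6666, -0.0212)

p' = (2.1200, -3.0000, 1.5400)
q' = (-0.7442, -0.0353, 0.6666, -0.0212)
v' = (-1.8660, -2.0300, -1.5960)
ω' = (0.8370, 1.1651, -0.2764)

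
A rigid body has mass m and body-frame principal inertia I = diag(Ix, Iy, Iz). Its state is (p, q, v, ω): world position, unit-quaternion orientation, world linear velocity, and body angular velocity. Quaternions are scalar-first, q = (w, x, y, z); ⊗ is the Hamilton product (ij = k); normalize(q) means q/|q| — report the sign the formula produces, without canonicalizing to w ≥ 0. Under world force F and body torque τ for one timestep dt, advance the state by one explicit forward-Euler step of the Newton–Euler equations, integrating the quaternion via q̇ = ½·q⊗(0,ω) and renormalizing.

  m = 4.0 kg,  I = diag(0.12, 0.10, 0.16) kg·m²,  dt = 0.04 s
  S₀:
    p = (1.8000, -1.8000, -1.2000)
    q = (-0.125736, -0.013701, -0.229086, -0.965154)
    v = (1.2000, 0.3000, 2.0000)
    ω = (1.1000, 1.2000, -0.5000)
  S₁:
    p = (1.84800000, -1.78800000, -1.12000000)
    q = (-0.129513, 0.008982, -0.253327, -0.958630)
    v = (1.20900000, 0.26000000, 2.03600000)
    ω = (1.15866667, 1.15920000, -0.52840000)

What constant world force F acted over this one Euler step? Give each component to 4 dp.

F = (0.9000, -4.0000, 3.6000)

Δv = v₁−v₀ = (0.00900000, -0.04000000, 0.03600000)
m·(v₁−v₀)/dt = (0.9000, -4.0000, 3.6000)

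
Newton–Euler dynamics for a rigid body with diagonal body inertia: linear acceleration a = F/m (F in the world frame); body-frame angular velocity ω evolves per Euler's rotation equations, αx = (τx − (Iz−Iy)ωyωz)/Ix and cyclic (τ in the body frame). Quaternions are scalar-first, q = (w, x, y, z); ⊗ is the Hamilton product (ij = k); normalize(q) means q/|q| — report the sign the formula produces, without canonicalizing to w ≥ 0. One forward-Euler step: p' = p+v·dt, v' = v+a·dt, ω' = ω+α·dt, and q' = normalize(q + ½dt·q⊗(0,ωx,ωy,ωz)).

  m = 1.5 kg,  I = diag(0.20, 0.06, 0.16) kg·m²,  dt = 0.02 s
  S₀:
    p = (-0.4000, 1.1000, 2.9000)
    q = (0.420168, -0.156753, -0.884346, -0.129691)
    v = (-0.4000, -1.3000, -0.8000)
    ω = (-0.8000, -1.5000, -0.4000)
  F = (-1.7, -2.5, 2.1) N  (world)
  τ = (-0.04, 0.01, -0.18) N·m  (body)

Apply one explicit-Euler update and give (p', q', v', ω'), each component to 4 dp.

p' = (-0.4080, 1.0740, 2.8840)
q' = (0.4051, -0.1585, -0.8901, -0.1361)
v' = (-0.4227, -1.3333, -0.7720)
ω' = (-0.8100, -1.5009, -0.4015)

ω×(Iω) gyroscopic = (0.0600, 0.0128, -0.1680)
angular accel α = (-0.5000, -0.0467, -0.0750)
new body rate ω' = (-0.8100, -1.5009, -0.4015)
2q̇ = q⊗(0,ω) = (-1.5037978, -0.1769325, -0.5892004, -0.6404145)
updated quaternion q' = (0.4051, -0.1585, -0.8901, -0.1361)
a = F/m = (-1.1333, -1.6667, 1.4000)
p' = p + v·dt = (-0.4080, 1.0740, 2.8840)
new velocity v' = (-0.4227, -1.3333, -0.7720)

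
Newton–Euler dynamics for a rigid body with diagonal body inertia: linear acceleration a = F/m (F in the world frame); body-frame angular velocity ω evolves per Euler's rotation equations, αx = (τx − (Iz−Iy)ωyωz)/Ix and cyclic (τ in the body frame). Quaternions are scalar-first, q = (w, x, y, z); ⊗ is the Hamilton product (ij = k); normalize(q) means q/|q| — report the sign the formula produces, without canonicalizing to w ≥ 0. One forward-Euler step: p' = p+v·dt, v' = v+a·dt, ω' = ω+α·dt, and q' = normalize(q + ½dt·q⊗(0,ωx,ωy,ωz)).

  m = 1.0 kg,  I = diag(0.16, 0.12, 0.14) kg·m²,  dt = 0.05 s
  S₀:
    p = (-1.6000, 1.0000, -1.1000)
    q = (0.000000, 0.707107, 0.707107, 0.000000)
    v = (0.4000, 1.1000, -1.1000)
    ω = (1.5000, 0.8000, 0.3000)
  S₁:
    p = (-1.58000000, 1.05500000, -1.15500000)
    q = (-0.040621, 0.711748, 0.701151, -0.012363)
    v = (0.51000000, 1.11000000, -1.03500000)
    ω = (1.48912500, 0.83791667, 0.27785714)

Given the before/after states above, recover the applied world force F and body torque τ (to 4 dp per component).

ω₁ − ω₀ = (-0.01087500, 0.03791667, -0.02214286)
precession coupling = (0.0048, 0.0090, -0.0480)
applied torque τ = (-0.0300, 0.1000, -0.1100)
velocity change Δv = (0.11000000, 0.01000000, 0.06500000)
applied force F = (2.2000, 0.2000, 1.3000)

F = (2.2000, 0.2000, 1.3000)
τ = (-0.0300, 0.1000, -0.1100)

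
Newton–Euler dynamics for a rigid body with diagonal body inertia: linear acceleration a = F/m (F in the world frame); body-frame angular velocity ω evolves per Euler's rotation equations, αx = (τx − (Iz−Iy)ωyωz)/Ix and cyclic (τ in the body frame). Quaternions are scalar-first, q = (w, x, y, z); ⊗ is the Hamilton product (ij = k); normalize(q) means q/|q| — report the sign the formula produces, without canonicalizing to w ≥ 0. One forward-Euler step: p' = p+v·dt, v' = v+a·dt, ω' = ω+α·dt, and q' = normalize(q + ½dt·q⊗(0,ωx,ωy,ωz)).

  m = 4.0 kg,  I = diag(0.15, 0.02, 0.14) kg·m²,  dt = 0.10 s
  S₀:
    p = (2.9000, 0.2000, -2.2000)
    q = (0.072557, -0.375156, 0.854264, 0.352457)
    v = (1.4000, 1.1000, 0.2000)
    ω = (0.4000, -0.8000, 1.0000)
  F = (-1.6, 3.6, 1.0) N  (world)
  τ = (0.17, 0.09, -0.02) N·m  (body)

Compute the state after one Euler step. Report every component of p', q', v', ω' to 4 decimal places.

gyro term ω×Iω = (-0.0960, 0.0040, 0.0416)
(τ − ω×Iω)/I = (1.7733, 4.3000, -0.4400)
ω + α·dt = (0.5773, -0.3700, 0.9560)
q⊗(0,ω) = (0.4810166, 1.1652524, 0.4580932, 0.0309762)
q' = normalize(q + ½dt·q⊗(0,ω)) = (0.0964, -0.3162, 0.8752, 0.3532)
p + v·dt = (3.0400, 0.3100, -2.1800)
v' = v + a·dt = (1.3600, 1.1900, 0.2250)

p' = (3.0400, 0.3100, -2.1800)
q' = (0.0964, -0.3162, 0.8752, 0.3532)
v' = (1.3600, 1.1900, 0.2250)
ω' = (0.5773, -0.3700, 0.9560)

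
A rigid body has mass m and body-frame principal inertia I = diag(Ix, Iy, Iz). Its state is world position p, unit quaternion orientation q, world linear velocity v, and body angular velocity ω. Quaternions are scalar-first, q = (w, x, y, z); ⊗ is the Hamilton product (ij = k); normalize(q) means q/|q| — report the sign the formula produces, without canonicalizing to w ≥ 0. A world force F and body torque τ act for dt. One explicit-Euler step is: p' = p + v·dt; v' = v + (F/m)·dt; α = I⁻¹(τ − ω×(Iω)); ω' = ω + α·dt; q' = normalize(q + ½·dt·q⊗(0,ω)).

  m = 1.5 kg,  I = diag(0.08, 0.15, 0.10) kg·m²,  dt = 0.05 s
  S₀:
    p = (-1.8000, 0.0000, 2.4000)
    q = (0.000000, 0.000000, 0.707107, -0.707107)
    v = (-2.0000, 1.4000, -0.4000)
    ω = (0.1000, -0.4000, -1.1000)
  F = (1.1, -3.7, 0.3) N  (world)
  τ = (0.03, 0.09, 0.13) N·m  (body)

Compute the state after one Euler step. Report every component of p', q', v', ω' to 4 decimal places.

α = I⁻¹(τ − ω×Iω) = (0.6500, 0.5853, 1.3280)
new body rate ω' = (0.1325, -0.3707, -1.0336)
Hamilton product q⊗(0,ω) = (-0.4949749, -1.0606605, -0.0707107, -0.0707107)
q + ½dt·q⊗(0,ω), renormalized = (-0.0124, -0.0265, 0.7050, -0.7086)
p' = p + v·dt = (-1.9000, 0.0700, 2.3800)
v + (F/m)dt = (-1.9633, 1.2767, -0.3900)

p' = (-1.9000, 0.0700, 2.3800)
q' = (-0.0124, -0.0265, 0.7050, -0.7086)
v' = (-1.9633, 1.2767, -0.3900)
ω' = (0.1325, -0.3707, -1.0336)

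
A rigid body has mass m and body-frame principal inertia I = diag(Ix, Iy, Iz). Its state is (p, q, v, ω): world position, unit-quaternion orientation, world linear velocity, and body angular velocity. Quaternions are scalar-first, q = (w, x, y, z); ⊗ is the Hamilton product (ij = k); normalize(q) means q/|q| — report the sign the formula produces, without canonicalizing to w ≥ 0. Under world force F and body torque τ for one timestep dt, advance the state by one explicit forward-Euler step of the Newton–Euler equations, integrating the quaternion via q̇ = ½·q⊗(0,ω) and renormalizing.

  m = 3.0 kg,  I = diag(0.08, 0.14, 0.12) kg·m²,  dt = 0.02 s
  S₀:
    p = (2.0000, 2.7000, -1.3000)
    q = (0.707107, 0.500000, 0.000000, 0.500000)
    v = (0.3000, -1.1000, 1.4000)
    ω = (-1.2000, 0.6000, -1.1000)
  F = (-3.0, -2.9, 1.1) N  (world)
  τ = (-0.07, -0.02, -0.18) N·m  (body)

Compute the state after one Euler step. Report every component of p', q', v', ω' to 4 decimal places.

p' = (2.0060, 2.6780, -1.2720)
q' = (0.7185, 0.4884, 0.0037, 0.4951)
v' = (0.2800, -1.1193, 1.4073)
ω' = (-1.2208, 0.6047, -1.1228)

p' = p + v·dt = (2.0060, 2.6780, -1.2720)
v + (F/m)dt = (0.2800, -1.1193, 1.4073)
α = I⁻¹(τ − ω×Iω) = (-1.0400, 0.2343, -1.1400)
new body rate ω' = (-1.2208, 0.6047, -1.1228)
q⊗(0,ω) = (1.1500000, -1.1485284, 0.3742642, -0.4778177)
updated quaternion q' = (0.7185, 0.4884, 0.0037, 0.4951)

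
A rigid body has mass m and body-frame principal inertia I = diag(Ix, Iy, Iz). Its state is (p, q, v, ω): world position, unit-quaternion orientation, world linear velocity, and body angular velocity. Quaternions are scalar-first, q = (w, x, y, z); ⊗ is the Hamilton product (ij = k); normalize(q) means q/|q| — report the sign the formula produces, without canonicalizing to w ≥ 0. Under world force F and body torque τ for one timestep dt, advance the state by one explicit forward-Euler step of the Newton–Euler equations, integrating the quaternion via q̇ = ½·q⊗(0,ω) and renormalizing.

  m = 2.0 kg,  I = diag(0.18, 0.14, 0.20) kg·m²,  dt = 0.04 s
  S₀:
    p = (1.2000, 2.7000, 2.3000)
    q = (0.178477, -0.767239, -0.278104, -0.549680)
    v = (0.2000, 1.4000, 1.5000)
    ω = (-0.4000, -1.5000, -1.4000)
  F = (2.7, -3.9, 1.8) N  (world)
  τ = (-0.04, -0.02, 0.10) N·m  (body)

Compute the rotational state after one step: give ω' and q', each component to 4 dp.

α = I⁻¹(τ − ω×Iω) = (-0.9222, -0.0629, 0.6200)
ω + α·dt = (-0.4369, -1.5025, -1.3752)
q⊗(0,ω) = (-1.4936036, -0.5065652, -1.1219781, 0.7897491)
q' = normalize(q + ½dt·q⊗(0,ω)) = (0.1485, -0.7767, -0.3003, -0.5334)

ω' = (-0.4369, -1.5025, -1.3752)
q' = (0.1485, -0.7767, -0.3003, -0.5334)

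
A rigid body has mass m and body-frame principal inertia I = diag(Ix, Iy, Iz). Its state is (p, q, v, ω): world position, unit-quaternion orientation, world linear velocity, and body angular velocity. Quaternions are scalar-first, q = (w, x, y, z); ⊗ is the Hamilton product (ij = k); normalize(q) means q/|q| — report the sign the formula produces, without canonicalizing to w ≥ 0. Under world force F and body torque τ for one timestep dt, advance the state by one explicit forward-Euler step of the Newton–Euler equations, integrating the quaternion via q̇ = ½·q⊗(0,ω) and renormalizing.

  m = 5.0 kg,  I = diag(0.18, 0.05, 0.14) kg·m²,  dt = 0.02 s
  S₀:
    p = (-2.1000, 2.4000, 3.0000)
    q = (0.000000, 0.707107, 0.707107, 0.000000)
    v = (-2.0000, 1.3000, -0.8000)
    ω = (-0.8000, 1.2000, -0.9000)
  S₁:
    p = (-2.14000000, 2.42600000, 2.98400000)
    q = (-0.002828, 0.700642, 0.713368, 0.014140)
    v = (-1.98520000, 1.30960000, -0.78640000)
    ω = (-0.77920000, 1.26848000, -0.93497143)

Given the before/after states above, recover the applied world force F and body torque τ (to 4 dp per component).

F = (3.7000, 2.4000, 3.4000)
τ = (0.0900, 0.2000, -0.1200)

velocity change Δv = (0.01480000, 0.00960000, 0.01360000)
applied force F = (3.7000, 2.4000, 3.4000)
ω₁ − ω₀ = (0.02080000, 0.06848000, -0.03497143)
τ = I·(Δω/dt) + ω₀×(Iω₀) = (0.0900, 0.2000, -0.1200)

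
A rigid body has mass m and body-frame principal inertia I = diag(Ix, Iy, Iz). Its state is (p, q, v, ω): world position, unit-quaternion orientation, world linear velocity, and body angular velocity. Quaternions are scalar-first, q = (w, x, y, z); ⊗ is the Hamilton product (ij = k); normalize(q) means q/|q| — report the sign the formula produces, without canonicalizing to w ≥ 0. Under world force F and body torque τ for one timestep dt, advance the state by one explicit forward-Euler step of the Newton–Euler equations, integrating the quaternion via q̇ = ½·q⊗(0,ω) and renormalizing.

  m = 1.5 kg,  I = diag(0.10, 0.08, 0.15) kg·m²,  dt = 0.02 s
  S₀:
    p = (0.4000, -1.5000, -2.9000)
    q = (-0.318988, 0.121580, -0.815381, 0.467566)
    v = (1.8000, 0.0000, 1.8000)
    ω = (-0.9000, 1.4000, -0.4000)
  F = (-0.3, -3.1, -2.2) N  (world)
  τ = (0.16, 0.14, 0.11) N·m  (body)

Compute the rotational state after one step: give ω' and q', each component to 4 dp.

ω×(Iω) gyroscopic = (-0.0392, -0.0180, 0.0252)
angular accel α = (1.9920, 1.9750, 0.5653)
new body rate ω' = (-0.8602, 1.4395, -0.3887)
2q̇ = q⊗(0,ω) = (1.4379818, -0.0413508, -0.8187606, -0.4360357)
updated quaternion q' = (-0.3046, 0.1211, -0.8234, 0.4631)

ω' = (-0.8602, 1.4395, -0.3887)
q' = (-0.3046, 0.1211, -0.8234, 0.4631)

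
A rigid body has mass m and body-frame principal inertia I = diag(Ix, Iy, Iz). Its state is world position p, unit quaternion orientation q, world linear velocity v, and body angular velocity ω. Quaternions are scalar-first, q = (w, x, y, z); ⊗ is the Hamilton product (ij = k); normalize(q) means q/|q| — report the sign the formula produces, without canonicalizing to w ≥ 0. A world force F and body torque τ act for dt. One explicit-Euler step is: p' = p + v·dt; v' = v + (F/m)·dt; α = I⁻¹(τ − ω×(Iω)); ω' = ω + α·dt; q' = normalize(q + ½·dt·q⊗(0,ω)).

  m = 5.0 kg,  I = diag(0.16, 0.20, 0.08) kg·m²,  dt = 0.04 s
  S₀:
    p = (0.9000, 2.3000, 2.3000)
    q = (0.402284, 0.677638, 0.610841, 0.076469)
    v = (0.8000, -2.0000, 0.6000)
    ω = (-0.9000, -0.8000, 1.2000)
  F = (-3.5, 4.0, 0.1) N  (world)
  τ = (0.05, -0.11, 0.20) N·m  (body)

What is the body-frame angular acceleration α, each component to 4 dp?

precession coupling ω×(Iω) = (0.1152, -0.0864, 0.0288)
α = I⁻¹(τ − ω×Iω) = (-0.4075, -0.1180, 2.1400)

α = (-0.4075, -0.1180, 2.1400)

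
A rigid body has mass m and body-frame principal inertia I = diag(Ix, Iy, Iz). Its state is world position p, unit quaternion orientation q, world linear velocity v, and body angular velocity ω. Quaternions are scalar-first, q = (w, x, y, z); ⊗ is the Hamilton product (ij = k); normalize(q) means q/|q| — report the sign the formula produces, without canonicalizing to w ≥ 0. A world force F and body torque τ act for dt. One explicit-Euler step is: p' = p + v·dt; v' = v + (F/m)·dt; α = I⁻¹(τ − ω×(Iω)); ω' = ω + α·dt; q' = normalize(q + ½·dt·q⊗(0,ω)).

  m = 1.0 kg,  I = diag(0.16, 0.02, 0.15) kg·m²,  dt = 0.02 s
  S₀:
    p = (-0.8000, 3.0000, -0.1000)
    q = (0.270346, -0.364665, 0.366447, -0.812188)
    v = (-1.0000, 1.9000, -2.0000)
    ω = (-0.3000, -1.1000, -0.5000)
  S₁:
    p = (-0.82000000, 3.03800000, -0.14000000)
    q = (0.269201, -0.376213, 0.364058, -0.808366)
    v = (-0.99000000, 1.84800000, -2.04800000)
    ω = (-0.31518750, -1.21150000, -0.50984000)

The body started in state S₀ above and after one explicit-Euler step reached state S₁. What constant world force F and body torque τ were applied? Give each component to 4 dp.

F = (0.5000, -2.6000, -2.4000)
τ = (-0.0500, -0.1100, -0.1200)

rate change Δω = (-0.01518750, -0.11150000, -0.00984000)
applied torque τ = (-0.0500, -0.1100, -0.1200)
Δv = v₁−v₀ = (0.01000000, -0.05200000, -0.04800000)
applied force F = (0.5000, -2.6000, -2.4000)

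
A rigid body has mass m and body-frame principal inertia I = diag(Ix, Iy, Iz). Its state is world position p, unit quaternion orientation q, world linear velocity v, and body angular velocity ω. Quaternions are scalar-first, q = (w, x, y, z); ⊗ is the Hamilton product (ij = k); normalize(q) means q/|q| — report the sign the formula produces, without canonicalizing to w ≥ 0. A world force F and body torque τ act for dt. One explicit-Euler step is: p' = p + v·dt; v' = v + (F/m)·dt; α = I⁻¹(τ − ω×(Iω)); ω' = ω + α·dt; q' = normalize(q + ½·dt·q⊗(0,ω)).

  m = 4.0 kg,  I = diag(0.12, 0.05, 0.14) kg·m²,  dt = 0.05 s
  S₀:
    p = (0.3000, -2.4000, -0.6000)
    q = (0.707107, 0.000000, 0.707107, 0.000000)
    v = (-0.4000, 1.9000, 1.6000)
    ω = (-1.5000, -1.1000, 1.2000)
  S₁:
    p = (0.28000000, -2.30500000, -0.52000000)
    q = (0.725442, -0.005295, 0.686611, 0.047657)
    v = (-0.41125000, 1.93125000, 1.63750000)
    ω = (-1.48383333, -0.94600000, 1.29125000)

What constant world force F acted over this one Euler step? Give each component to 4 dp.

velocity change Δv = (-0.01125000, 0.03125000, 0.03750000)
applied force F = (-0.9000, 2.5000, 3.0000)

F = (-0.9000, 2.5000, 3.0000)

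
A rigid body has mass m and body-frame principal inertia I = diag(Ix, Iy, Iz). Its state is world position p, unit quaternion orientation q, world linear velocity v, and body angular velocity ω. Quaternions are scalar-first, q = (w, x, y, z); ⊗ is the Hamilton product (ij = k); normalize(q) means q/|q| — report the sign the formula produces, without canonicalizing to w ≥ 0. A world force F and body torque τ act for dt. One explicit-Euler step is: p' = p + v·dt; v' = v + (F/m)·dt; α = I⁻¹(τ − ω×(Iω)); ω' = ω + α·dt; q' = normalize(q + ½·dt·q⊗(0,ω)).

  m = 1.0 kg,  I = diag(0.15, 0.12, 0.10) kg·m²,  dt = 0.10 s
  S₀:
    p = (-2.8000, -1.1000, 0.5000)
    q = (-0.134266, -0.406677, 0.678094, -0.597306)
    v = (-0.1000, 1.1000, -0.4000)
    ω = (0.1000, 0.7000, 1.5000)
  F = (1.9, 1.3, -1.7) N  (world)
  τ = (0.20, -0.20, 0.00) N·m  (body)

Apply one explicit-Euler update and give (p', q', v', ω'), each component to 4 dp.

p' = (-2.8100, -0.9900, 0.4600)
q' = (-0.1108, -0.3344, 0.6985, -0.6229)
v' = (0.0900, 1.2300, -0.5700)
ω' = (0.2473, 0.5271, 1.5021)

linear accel F/m = (1.9000, 1.3000, -1.7000)
p + v·dt = (-2.8100, -0.9900, 0.4600)
v' = v + a·dt = (0.0900, 1.2300, -0.5700)
precession coupling ω×(Iω) = (-0.0210, 0.0075, -0.0021)
α = I⁻¹(τ − ω×Iω) = (1.4733, -1.7292, 0.0210)
ω + α·dt = (0.2473, 0.5271, 1.5021)
q⊗(0,ω) = (0.4619609, 1.4218286, 0.4562987, -0.5538823)
q' = normalize(q + ½dt·q⊗(0,ω)) = (-0.1108, -0.3344, 0.6985, -0.6229)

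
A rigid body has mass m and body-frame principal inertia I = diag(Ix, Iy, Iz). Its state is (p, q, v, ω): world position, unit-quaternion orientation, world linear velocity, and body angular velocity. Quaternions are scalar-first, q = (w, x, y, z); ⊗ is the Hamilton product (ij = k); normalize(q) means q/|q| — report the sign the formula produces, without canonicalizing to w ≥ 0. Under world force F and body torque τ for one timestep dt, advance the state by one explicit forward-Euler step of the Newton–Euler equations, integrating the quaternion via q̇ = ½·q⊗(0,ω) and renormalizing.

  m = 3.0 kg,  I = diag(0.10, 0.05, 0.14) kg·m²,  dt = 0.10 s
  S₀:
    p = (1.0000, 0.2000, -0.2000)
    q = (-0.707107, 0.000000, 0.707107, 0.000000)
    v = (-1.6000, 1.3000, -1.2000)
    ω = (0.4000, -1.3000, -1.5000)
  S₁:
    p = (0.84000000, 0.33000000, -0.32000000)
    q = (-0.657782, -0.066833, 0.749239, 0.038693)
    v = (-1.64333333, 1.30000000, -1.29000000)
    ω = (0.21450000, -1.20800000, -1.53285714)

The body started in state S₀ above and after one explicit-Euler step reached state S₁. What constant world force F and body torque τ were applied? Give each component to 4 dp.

velocity change Δv = (-0.04333333, 0.00000000, -0.09000000)
F = m·Δv/dt = (-1.3000, 0.0000, -2.7000)
ω₁ − ω₀ = (-0.18550000, 0.09200000, -0.03285714)
τ = I·(Δω/dt) + ω₀×(Iω₀) = (-0.0100, 0.0700, -0.0200)

F = (-1.3000, 0.0000, -2.7000)
τ = (-0.0100, 0.0700, -0.0200)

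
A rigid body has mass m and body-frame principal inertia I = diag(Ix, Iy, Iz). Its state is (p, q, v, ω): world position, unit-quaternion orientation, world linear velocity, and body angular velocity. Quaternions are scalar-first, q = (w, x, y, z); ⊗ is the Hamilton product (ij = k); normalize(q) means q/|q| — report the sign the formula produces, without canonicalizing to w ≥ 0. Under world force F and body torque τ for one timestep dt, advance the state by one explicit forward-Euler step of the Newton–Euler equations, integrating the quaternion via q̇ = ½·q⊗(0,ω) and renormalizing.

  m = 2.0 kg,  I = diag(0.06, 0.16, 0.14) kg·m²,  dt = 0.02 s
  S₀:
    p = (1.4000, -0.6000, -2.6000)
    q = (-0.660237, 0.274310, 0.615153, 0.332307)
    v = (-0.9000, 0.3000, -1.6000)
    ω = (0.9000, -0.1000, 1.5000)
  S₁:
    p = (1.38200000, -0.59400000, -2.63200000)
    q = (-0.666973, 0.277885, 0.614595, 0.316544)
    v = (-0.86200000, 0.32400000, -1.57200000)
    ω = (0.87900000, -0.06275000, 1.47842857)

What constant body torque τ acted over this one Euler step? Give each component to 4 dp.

rate change Δω = (-0.02100000, 0.03725000, -0.02157143)
applied torque τ = (-0.0600, 0.1900, -0.1600)

τ = (-0.0600, 0.1900, -0.1600)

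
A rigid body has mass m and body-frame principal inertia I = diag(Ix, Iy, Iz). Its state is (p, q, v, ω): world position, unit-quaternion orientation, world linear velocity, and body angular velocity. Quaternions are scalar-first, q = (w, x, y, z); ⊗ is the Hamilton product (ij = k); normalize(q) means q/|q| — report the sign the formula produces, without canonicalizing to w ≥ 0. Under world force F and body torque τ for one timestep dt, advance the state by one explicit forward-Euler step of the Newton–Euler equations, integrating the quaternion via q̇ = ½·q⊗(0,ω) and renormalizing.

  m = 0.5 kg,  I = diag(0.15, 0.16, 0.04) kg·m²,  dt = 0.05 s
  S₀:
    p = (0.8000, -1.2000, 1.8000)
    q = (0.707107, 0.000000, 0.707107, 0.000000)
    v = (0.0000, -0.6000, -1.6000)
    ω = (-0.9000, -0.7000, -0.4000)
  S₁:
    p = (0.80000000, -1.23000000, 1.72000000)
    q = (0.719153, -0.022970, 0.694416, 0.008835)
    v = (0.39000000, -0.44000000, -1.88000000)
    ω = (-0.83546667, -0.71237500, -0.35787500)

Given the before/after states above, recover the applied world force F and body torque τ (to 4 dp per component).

v₁ − v₀ = (0.39000000, 0.16000000, -0.28000000)
applied force F = (3.9000, 1.6000, -2.8000)
rate change Δω = (0.06453333, -0.01237500, 0.04212500)
τ = I·(Δω/dt) + ω₀×(Iω₀) = (0.1600, 0.0000, 0.0400)

F = (3.9000, 1.6000, -2.8000)
τ = (0.1600, 0.0000, 0.0400)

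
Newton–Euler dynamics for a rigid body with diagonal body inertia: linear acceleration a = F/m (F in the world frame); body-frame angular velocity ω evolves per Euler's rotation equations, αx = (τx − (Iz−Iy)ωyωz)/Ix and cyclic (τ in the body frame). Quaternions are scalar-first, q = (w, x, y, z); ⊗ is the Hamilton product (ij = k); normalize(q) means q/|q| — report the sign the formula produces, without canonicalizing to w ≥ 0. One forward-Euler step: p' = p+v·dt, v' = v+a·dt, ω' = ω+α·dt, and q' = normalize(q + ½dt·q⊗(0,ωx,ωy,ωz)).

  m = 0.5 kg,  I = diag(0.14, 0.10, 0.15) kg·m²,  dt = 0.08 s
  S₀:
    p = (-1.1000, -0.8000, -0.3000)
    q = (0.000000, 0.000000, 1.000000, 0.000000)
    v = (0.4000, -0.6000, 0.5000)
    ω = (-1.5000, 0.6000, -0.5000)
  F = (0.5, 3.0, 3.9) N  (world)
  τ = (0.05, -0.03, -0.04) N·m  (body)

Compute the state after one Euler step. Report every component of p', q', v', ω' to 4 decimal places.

p' = (-1.0680, -0.8480, -0.2600)
q' = (-0.0239, -0.0200, 0.9977, 0.0599)
v' = (0.4800, -0.1200, 1.1240)
ω' = (-1.4629, 0.5820, -0.5405)

a = (1.0000, 6.0000, 7.8000)
p + v·dt = (-1.0680, -0.8480, -0.2600)
v' = v + a·dt = (0.4800, -0.1200, 1.1240)
ω×(Iω) gyroscopic = (-0.0150, -0.0075, 0.0360)
(τ − ω×Iω)/I = (0.4643, -0.2250, -0.5067)
ω' = ω + α·dt = (-1.4629, 0.5820, -0.5405)
2q̇ = q⊗(0,ω) = (-0.6000000, -0.5000000, 0.0000000, 1.5000000)
updated quaternion q' = (-0.0239, -0.0200, 0.9977, 0.0599)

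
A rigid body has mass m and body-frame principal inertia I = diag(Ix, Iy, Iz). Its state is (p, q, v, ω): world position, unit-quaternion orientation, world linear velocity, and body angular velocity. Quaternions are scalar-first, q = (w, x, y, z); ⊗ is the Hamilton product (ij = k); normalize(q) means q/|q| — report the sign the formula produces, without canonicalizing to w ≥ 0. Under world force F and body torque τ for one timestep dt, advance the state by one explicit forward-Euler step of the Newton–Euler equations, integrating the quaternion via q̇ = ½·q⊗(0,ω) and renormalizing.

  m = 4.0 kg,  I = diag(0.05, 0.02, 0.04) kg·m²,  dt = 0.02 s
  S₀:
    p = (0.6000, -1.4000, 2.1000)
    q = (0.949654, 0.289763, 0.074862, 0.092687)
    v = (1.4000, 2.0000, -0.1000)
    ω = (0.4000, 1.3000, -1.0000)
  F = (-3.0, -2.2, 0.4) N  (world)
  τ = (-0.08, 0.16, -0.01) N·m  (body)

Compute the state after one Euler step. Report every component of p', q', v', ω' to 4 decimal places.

p' = (0.6280, -1.3600, 2.0980)
q' = (0.9483, 0.2916, 0.0905, 0.0866)
v' = (1.3850, 1.9890, -0.0980)
ω' = (0.3784, 1.4640, -0.9972)

gyro term ω×Iω = (-0.0260, -0.0040, -0.0156)
α = I⁻¹(τ − ω×Iω) = (-1.0800, 8.2000, 0.1400)
new body rate ω' = (0.3784, 1.4640, -0.9972)
2q̇ = q⊗(0,ω) = (-0.1205388, 0.1845065, 1.5613880, -0.6029069)
q + ½dt·q⊗(0,ω), renormalized = (0.9483, 0.2916, 0.0905, 0.0866)
linear accel F/m = (-0.7500, -0.5500, 0.1000)
new position p' = (0.6280, -1.3600, 2.0980)
v + (F/m)dt = (1.3850, 1.9890, -0.0980)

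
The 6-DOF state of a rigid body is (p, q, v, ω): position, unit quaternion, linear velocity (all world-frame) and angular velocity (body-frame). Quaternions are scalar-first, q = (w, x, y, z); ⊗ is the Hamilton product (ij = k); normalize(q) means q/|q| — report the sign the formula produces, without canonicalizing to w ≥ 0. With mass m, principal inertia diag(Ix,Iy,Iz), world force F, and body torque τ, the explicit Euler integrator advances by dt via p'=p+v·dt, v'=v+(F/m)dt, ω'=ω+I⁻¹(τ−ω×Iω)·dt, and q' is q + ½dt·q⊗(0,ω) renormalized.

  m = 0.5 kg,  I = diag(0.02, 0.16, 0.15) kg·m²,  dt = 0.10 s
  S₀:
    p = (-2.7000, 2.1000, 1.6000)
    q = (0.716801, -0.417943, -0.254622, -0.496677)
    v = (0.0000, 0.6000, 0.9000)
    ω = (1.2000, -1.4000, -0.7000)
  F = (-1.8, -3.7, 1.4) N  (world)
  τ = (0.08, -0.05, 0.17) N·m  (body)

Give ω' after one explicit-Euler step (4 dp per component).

ω' = (1.6490, -1.4995, -0.4299)

gyro term ω×Iω = (-0.0098, 0.1092, -0.2352)
α = I⁻¹(τ − ω×Iω) = (4.4900, -0.9950, 2.7013)
ω + α·dt = (1.6490, -1.4995, -0.4299)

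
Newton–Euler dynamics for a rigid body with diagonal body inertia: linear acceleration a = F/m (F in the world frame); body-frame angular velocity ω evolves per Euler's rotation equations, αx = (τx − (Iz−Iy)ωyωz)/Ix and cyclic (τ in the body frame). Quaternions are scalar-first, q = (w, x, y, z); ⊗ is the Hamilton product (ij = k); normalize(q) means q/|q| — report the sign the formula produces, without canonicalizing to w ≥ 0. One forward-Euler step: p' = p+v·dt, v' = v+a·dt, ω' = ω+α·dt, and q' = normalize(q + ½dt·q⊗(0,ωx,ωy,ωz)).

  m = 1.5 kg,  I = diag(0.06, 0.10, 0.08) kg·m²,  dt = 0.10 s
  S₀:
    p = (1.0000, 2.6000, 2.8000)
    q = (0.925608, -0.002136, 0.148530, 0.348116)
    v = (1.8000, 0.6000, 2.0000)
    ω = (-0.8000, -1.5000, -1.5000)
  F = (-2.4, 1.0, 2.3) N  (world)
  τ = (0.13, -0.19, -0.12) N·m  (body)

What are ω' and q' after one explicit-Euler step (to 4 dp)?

ω' = (-0.5083, -1.6660, -1.7100)
q' = (0.9566, -0.0240, 0.0646, 0.2830)

angular accel α = (2.9167, -1.6600, -2.1000)
new body rate ω' = (-0.5083, -1.6660, -1.7100)
q⊗(0,ω) = (0.7432602, -0.4411074, -1.6701088, -1.2663840)
q' = normalize(q + ½dt·q⊗(0,ω)) = (0.9566, -0.0240, 0.0646, 0.2830)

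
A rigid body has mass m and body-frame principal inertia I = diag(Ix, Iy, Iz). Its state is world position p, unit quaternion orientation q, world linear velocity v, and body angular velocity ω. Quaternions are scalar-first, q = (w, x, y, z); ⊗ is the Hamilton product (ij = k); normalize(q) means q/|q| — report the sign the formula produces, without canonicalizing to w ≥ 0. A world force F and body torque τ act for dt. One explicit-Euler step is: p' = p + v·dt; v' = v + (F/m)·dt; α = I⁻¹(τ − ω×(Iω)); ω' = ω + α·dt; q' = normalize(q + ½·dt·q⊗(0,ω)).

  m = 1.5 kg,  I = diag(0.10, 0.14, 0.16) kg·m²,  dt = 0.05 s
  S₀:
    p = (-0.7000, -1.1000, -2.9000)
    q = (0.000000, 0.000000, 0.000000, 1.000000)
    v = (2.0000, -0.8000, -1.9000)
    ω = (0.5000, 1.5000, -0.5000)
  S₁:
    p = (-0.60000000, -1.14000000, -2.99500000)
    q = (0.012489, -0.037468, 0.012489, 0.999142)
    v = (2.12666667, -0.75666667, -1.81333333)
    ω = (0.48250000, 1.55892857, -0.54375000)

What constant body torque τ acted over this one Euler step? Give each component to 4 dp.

τ = (-0.0500, 0.1800, -0.1100)

ω₁ − ω₀ = (-0.01750000, 0.05892857, -0.04375000)
ω₀×(Iω₀) = (-0.0150, 0.0150, 0.0300)
τ = I·(Δω/dt) + ω₀×(Iω₀) = (-0.0500, 0.1800, -0.1100)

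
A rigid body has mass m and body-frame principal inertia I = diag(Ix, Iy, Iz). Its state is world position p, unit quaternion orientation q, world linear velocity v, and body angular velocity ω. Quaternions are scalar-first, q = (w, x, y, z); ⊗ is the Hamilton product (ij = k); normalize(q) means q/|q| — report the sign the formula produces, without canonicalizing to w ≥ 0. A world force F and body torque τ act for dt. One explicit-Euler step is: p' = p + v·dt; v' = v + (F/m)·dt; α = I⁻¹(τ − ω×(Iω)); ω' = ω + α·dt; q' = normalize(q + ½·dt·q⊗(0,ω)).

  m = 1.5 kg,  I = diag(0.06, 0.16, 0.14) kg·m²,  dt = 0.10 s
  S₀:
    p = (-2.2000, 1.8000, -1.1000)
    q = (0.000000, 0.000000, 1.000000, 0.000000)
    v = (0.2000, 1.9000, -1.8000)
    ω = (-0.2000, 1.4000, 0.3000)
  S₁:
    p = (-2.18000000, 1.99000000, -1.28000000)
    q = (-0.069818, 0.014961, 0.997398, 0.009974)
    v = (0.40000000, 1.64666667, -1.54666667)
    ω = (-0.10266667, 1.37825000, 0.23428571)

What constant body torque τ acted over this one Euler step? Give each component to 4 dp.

τ = (0.0500, -0.0300, -0.1200)

ω₁ − ω₀ = (0.09733333, -0.02175000, -0.06571429)
applied torque τ = (0.0500, -0.0300, -0.1200)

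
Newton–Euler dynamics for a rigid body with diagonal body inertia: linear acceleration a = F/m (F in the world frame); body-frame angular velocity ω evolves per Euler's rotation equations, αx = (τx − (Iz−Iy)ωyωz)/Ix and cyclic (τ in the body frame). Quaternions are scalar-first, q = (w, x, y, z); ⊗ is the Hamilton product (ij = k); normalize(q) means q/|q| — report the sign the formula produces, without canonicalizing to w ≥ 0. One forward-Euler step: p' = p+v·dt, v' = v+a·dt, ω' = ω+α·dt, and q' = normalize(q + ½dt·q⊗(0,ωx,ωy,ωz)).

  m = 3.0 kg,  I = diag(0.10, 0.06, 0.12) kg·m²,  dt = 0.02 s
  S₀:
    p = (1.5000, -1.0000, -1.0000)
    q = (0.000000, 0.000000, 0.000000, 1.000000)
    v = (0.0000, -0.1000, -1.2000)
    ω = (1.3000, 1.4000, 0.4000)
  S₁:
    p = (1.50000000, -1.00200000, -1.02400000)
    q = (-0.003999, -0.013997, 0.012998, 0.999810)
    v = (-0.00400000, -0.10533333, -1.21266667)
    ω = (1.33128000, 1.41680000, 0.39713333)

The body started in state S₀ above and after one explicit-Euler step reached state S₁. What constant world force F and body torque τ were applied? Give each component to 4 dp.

Δω = ω₁−ω₀ = (0.03128000, 0.01680000, -0.00286667)
precession coupling = (0.0336, -0.0104, -0.0728)
applied torque τ = (0.1900, 0.0400, -0.0900)
v₁ − v₀ = (-0.00400000, -0.00533333, -0.01266667)
applied force F = (-0.6000, -0.8000, -1.9000)

F = (-0.6000, -0.8000, -1.9000)
τ = (0.1900, 0.0400, -0.0900)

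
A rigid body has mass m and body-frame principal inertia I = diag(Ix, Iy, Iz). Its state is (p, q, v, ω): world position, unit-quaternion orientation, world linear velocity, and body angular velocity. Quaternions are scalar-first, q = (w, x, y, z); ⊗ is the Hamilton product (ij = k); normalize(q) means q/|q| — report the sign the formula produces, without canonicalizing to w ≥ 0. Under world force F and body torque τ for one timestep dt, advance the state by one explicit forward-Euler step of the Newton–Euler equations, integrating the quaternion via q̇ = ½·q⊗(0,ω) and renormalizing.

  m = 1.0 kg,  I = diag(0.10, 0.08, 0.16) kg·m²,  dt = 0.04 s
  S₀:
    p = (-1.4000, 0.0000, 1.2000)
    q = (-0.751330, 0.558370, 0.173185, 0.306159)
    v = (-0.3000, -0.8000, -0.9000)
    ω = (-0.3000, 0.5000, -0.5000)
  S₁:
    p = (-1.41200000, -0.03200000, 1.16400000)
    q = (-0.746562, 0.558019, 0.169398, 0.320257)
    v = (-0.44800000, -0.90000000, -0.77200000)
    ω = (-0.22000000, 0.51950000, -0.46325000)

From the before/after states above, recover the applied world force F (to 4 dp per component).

Δv = v₁−v₀ = (-0.14800000, -0.10000000, 0.12800000)
m·(v₁−v₀)/dt = (-3.7000, -2.5000, 3.2000)

F = (-3.7000, -2.5000, 3.2000)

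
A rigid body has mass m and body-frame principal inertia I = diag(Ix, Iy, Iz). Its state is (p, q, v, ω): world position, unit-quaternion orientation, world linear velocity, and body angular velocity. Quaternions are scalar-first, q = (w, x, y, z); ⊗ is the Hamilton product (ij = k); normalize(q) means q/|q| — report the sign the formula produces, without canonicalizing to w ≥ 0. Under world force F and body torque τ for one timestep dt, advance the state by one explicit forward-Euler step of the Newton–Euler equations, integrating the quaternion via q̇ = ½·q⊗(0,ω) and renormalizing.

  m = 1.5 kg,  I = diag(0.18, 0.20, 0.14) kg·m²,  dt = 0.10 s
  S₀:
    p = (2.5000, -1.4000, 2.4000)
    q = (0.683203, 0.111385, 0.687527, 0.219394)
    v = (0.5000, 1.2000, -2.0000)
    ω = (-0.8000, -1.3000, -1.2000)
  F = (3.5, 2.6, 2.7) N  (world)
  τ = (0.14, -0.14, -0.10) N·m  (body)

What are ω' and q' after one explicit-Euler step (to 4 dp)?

precession coupling ω×(Iω) = (-0.0936, 0.0384, 0.0208)
(τ − ω×Iω)/I = (1.2978, -0.8920, -0.8629)
ω + α·dt = (-0.6702, -1.3892, -1.2863)
q⊗(0,ω) = (1.2461659, -1.0863826, -0.9300171, -0.4146225)
q + ½dt·q⊗(0,ω), renormalized = (0.7420, 0.0568, 0.6380, 0.1977)

ω' = (-0.6702, -1.3892, -1.2863)
q' = (0.7420, 0.0568, 0.6380, 0.1977)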